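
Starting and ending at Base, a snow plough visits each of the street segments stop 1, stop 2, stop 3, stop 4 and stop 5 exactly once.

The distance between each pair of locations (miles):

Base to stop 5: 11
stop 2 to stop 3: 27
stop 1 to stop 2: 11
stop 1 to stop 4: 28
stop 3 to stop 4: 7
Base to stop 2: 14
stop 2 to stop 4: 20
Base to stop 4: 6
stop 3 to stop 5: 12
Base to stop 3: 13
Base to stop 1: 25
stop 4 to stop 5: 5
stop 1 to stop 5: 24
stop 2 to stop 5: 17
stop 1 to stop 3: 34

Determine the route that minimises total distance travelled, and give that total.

Minimum total distance: 74 miles.

With 5 stops there are 5!/2 = 60 distinct round trips (a route and its reverse cost the same).
Base→stop 1→stop 2→stop 3→stop 4→stop 5→Base: 25+11+27+7+5+11 = 86
Base→stop 1→stop 2→stop 3→stop 5→stop 4→Base: 25+11+27+12+5+6 = 86
Base→stop 1→stop 2→stop 4→stop 3→stop 5→Base: 25+11+20+7+12+11 = 86
Base→stop 1→stop 2→stop 4→stop 5→stop 3→Base: 25+11+20+5+12+13 = 86
Base→stop 1→stop 2→stop 5→stop 3→stop 4→Base: 25+11+17+12+7+6 = 78
Base→stop 1→stop 2→stop 5→stop 4→stop 3→Base: 25+11+17+5+7+13 = 78
Base→stop 1→stop 3→stop 2→stop 4→stop 5→Base: 25+34+27+20+5+11 = 122
Base→stop 1→stop 3→stop 2→stop 5→stop 4→Base: 25+34+27+17+5+6 = 114
Base→stop 1→stop 3→stop 4→stop 2→stop 5→Base: 25+34+7+20+17+11 = 114
Base→stop 1→stop 3→stop 4→stop 5→stop 2→Base: 25+34+7+5+17+14 = 102
Base→stop 1→stop 3→stop 5→stop 2→stop 4→Base: 25+34+12+17+20+6 = 114
Base→stop 1→stop 3→stop 5→stop 4→stop 2→Base: 25+34+12+5+20+14 = 110
Base→stop 1→stop 4→stop 2→stop 3→stop 5→Base: 25+28+20+27+12+11 = 123
Base→stop 1→stop 4→stop 2→stop 5→stop 3→Base: 25+28+20+17+12+13 = 115
… (46 more)
Base→stop 2→stop 1→stop 5→stop 3→stop 4→Base: 14+11+24+12+7+6 = 74  ← best
The minimum is 74.
One optimal route: Base → stop 2 → stop 1 → stop 5 → stop 3 → stop 4 → Base (or its reverse).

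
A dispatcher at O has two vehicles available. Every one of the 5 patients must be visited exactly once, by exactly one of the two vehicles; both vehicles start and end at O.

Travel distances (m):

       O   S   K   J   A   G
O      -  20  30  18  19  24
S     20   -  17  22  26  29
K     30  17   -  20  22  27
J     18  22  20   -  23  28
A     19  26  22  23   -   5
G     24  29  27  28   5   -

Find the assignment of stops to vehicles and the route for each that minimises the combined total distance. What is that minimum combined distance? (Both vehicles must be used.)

Check every non-empty split of the stops between the two vehicles; for each half take its own optimal tour:
  {S} + {K, J, A, G}: 40 + 89 = 129
  {K} + {S, J, A, G}: 60 + 93 = 153
  {S, K} + {J, A, G}: 67 + 70 = 137
  {J} + {S, K, A, G}: 36 + 88 = 124
  {S, J} + {K, A, G}: 60 + 81 = 141
  {K, J} + {S, A, G}: 68 + 73 = 141
  … (15 splits in total)
  {S, K, J} + {A, G}: 75 + 48 = 123  ← best
Best: vehicle 1 O → S → K → J → O = 75; vehicle 2 O → A → G → O = 48; combined 123.

Minimum combined distance: 123 m.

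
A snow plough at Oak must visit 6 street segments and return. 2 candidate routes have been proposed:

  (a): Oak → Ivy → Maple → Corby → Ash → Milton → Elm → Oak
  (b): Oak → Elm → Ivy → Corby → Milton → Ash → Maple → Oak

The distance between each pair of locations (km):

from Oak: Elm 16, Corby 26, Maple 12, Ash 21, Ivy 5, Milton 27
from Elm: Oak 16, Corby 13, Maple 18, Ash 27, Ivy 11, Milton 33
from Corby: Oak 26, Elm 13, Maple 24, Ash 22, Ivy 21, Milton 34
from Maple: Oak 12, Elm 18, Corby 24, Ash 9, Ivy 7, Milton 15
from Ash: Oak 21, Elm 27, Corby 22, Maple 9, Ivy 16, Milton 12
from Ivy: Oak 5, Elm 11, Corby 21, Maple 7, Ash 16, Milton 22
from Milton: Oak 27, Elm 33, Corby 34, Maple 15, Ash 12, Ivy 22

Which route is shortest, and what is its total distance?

(a): 5 + 7 + 24 + 22 + 12 + 33 + 16 = 119
(b): 16 + 11 + 21 + 34 + 12 + 9 + 12 = 115

Shortest is (b), total 115 km.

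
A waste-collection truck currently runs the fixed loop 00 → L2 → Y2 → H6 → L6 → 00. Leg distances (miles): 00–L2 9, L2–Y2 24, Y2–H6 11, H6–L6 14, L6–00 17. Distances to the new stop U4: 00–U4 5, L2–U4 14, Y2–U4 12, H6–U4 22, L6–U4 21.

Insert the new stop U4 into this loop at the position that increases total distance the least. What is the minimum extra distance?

Adding 2 miles by placing U4 on the L2–Y2 leg.

Insertion cost between consecutive stops i–j is d(i,U4) + d(U4,j) − d(i,j):
  between 00 and L2: 5 + 14 − 9 = 10
  between L2 and Y2: 14 + 12 − 24 = 2
  between Y2 and H6: 12 + 22 − 11 = 23
  between H6 and L6: 22 + 21 − 14 = 29
  between L6 and 00: 21 + 5 − 17 = 9
Cheapest insertion is between L2 and Y2, adding 2.
New total = 75 + 2 = 77.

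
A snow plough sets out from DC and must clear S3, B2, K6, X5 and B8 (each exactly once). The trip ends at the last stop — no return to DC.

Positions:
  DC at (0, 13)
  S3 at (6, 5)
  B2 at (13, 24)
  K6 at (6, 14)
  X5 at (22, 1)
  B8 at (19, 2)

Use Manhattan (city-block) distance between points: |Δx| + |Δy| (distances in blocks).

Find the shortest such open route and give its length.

Shortest open route: 68 blocks.

There are 5! = 120 possible orderings.
DC → S3 → B2 → K6 → X5 → B8: 14+26+17+29+4 = 90
DC → S3 → B2 → K6 → B8 → X5: 14+26+17+25+4 = 86
DC → S3 → B2 → X5 → K6 → B8: 14+26+32+29+25 = 126
DC → S3 → B2 → X5 → B8 → K6: 14+26+32+4+25 = 101
DC → S3 → B2 → B8 → K6 → X5: 14+26+28+25+29 = 122
DC → S3 → B2 → B8 → X5 → K6: 14+26+28+4+29 = 101
DC → S3 → K6 → B2 → X5 → B8: 14+9+17+32+4 = 76
DC → S3 → K6 → B2 → B8 → X5: 14+9+17+28+4 = 72
DC → S3 → K6 → X5 → B2 → B8: 14+9+29+32+28 = 112
DC → S3 → K6 → X5 → B8 → B2: 14+9+29+4+28 = 84
DC → S3 → K6 → B8 → B2 → X5: 14+9+25+28+32 = 108
DC → S3 → K6 → B8 → X5 → B2: 14+9+25+4+32 = 84
DC → S3 → X5 → B2 → K6 → B8: 14+20+32+17+25 = 108
DC → S3 → X5 → B2 → B8 → K6: 14+20+32+28+25 = 119
… (106 more)
DC → K6 → S3 → X5 → B8 → B2: 7+9+20+4+28 = 68  ← best
The minimum is 68.
One shortest path: DC → K6 → S3 → X5 → B8 → B2.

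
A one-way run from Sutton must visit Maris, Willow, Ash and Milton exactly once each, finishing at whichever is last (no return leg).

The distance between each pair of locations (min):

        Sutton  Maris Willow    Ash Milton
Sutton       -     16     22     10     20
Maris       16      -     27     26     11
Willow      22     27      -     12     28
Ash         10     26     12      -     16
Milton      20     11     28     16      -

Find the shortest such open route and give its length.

There are 4! = 24 possible orderings.
Sutton - Maris - Willow - Ash - Milton: 16+27+12+16 = 71
Sutton - Maris - Willow - Milton - Ash: 16+27+28+16 = 87
Sutton - Maris - Ash - Willow - Milton: 16+26+12+28 = 82
Sutton - Maris - Ash - Milton - Willow: 16+26+16+28 = 86
Sutton - Maris - Milton - Willow - Ash: 16+11+28+12 = 67
Sutton - Maris - Milton - Ash - Willow: 16+11+16+12 = 55
Sutton - Willow - Maris - Ash - Milton: 22+27+26+16 = 91
Sutton - Willow - Maris - Milton - Ash: 22+27+11+16 = 76
Sutton - Willow - Ash - Maris - Milton: 22+12+26+11 = 71
Sutton - Willow - Ash - Milton - Maris: 22+12+16+11 = 61
Sutton - Willow - Milton - Maris - Ash: 22+28+11+26 = 87
Sutton - Willow - Milton - Ash - Maris: 22+28+16+26 = 92
Sutton - Ash - Maris - Willow - Milton: 10+26+27+28 = 91
Sutton - Ash - Maris - Milton - Willow: 10+26+11+28 = 75
… (10 more)
The minimum is 55.
One shortest path: Sutton → Maris → Milton → Ash → Willow.

Shortest open route: 55 min.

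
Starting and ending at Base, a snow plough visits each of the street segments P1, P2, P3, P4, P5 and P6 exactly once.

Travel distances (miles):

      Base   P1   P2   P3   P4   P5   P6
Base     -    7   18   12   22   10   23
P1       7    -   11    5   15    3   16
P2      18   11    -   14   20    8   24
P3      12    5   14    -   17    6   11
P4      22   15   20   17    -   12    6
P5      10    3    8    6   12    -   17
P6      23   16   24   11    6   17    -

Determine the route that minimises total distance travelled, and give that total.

Base - P1 - P2 - P3 - P4 - P5 - P6 - Base: 7+11+14+17+12+17+23 = 101
Base - P1 - P2 - P3 - P4 - P6 - P5 - Base: 7+11+14+17+6+17+10 = 82
Base - P1 - P2 - P3 - P5 - P4 - P6 - Base: 7+11+14+6+12+6+23 = 79
Base - P1 - P2 - P3 - P5 - P6 - P4 - Base: 7+11+14+6+17+6+22 = 83
Base - P1 - P2 - P3 - P6 - P4 - P5 - Base: 7+11+14+11+6+12+10 = 71
Base - P1 - P2 - P3 - P6 - P5 - P4 - Base: 7+11+14+11+17+12+22 = 94
Base - P1 - P2 - P4 - P3 - P5 - P6 - Base: 7+11+20+17+6+17+23 = 101
Base - P1 - P2 - P4 - P3 - P6 - P5 - Base: 7+11+20+17+11+17+10 = 93
… (352 more)
Base - P1 - P2 - P5 - P4 - P6 - P3 - Base: 7+11+8+12+6+11+12 = 67  ← best
The minimum is 67.
One optimal route: Base → P1 → P2 → P5 → P4 → P6 → P3 → Base (or its reverse).

67 miles — the shortest possible round trip.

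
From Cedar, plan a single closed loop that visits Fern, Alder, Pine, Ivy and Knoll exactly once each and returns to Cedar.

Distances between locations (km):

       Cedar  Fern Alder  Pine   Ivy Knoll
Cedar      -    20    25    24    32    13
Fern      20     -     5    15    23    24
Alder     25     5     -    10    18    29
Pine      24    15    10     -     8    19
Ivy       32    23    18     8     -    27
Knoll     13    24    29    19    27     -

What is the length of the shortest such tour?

83 km — the shortest possible round trip.

There are 60 distinct closed tours to check (reversals are equivalent).
Cedar-Fern-Alder-Pine-Ivy-Knoll-Cedar: 20+5+10+8+27+13 = 83
Cedar-Fern-Alder-Pine-Knoll-Ivy-Cedar: 20+5+10+19+27+32 = 113
Cedar-Fern-Alder-Ivy-Pine-Knoll-Cedar: 20+5+18+8+19+13 = 83
Cedar-Fern-Alder-Ivy-Knoll-Pine-Cedar: 20+5+18+27+19+24 = 113
Cedar-Fern-Alder-Knoll-Pine-Ivy-Cedar: 20+5+29+19+8+32 = 113
Cedar-Fern-Alder-Knoll-Ivy-Pine-Cedar: 20+5+29+27+8+24 = 113
Cedar-Fern-Pine-Alder-Ivy-Knoll-Cedar: 20+15+10+18+27+13 = 103
Cedar-Fern-Pine-Alder-Knoll-Ivy-Cedar: 20+15+10+29+27+32 = 133
Cedar-Fern-Pine-Ivy-Alder-Knoll-Cedar: 20+15+8+18+29+13 = 103
Cedar-Fern-Pine-Ivy-Knoll-Alder-Cedar: 20+15+8+27+29+25 = 124
Cedar-Fern-Pine-Knoll-Alder-Ivy-Cedar: 20+15+19+29+18+32 = 133
Cedar-Fern-Pine-Knoll-Ivy-Alder-Cedar: 20+15+19+27+18+25 = 124
Cedar-Fern-Ivy-Alder-Pine-Knoll-Cedar: 20+23+18+10+19+13 = 103
Cedar-Fern-Ivy-Alder-Knoll-Pine-Cedar: 20+23+18+29+19+24 = 133
… (46 more)
The minimum is 83.
One optimal route: Cedar → Fern → Alder → Pine → Ivy → Knoll → Cedar (or its reverse).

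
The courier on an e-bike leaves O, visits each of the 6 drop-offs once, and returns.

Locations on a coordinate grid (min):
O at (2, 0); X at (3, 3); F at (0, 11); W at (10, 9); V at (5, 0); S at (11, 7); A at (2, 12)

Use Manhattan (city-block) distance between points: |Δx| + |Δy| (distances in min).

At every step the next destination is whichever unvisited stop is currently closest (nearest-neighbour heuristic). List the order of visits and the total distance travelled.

At O the remaining stops are V 3, X 4, A 12, F 13, S 16, W 17; go to V.
At V the remaining stops are X 5, S 13, W 14, A 15, F 16; go to X.
At X the remaining stops are A 10, F 11, S 12, W 13; go to A.
At A the remaining stops are F 3, W 11, S 14; go to F.
At F the remaining stops are W 12, S 15; go to W.
At W the remaining stops are S 3; go to S.
Return S→O: 16.
Total = 3 + 5 + 10 + 3 + 12 + 3 + 16 = 52.

52 min along O → V → X → A → F → W → S → O.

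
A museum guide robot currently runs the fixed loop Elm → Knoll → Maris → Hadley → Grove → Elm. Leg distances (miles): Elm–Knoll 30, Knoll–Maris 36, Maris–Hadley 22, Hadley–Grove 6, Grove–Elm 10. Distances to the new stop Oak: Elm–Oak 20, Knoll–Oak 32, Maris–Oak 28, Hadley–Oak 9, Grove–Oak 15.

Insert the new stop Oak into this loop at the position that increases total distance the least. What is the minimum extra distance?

Insertion cost between consecutive stops i–j is d(i,Oak) + d(Oak,j) − d(i,j):
  between Elm and Knoll: 20 + 32 − 30 = 22
  between Knoll and Maris: 32 + 28 − 36 = 24
  between Maris and Hadley: 28 + 9 − 22 = 15
  between Hadley and Grove: 9 + 15 − 6 = 18
  between Grove and Elm: 15 + 20 − 10 = 25
Cheapest insertion is between Maris and Hadley, adding 15.
New total = 104 + 15 = 119.

Adding 15 miles by placing Oak on the Maris–Hadley leg.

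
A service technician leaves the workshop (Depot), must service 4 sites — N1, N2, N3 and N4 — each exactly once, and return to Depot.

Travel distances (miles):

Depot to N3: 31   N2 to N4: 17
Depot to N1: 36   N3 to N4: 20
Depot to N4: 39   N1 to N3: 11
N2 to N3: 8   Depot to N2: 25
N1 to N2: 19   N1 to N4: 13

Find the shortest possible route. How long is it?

Minimum total distance: 96 miles.

With 4 stops there are 4!/2 = 12 distinct round trips (a route and its reverse cost the same).
Depot → N1 → N2 → N3 → N4 → Depot: 36+19+8+20+39 = 122
Depot → N1 → N2 → N4 → N3 → Depot: 36+19+17+20+31 = 123
Depot → N1 → N3 → N2 → N4 → Depot: 36+11+8+17+39 = 111
Depot → N1 → N3 → N4 → N2 → Depot: 36+11+20+17+25 = 109
Depot → N1 → N4 → N2 → N3 → Depot: 36+13+17+8+31 = 105
Depot → N1 → N4 → N3 → N2 → Depot: 36+13+20+8+25 = 102
Depot → N2 → N1 → N3 → N4 → Depot: 25+19+11+20+39 = 114
Depot → N2 → N1 → N4 → N3 → Depot: 25+19+13+20+31 = 108
Depot → N2 → N3 → N1 → N4 → Depot: 25+8+11+13+39 = 96
Depot → N2 → N4 → N1 → N3 → Depot: 25+17+13+11+31 = 97
Depot → N3 → N1 → N2 → N4 → Depot: 31+11+19+17+39 = 117
Depot → N3 → N2 → N1 → N4 → Depot: 31+8+19+13+39 = 110
The minimum is 96.
One optimal route: Depot → N2 → N3 → N1 → N4 → Depot (or its reverse).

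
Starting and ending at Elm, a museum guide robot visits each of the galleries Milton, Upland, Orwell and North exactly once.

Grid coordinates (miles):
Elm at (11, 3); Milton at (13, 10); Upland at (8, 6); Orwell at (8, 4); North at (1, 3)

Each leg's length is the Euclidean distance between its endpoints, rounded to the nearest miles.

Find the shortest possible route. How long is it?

With 4 stops there are 4!/2 = 12 distinct round trips (a route and its reverse cost the same).
Elm→Milton→Upland→Orwell→North→Elm: 7+6+2+7+10 = 32
Elm→Milton→Upland→North→Orwell→Elm: 7+6+8+7+3 = 31
Elm→Milton→Orwell→Upland→North→Elm: 7+8+2+8+10 = 35
Elm→Milton→Orwell→North→Upland→Elm: 7+8+7+8+4 = 34
Elm→Milton→North→Upland→Orwell→Elm: 7+14+8+2+3 = 34
Elm→Milton→North→Orwell→Upland→Elm: 7+14+7+2+4 = 34
Elm→Upland→Milton→Orwell→North→Elm: 4+6+8+7+10 = 35
Elm→Upland→Milton→North→Orwell→Elm: 4+6+14+7+3 = 34
Elm→Upland→Orwell→Milton→North→Elm: 4+2+8+14+10 = 38
Elm→Upland→North→Milton→Orwell→Elm: 4+8+14+8+3 = 37
Elm→Orwell→Milton→Upland→North→Elm: 3+8+6+8+10 = 35
Elm→Orwell→Upland→Milton→North→Elm: 3+2+6+14+10 = 35
The minimum is 31.
One optimal route: Elm → Milton → Upland → North → Orwell → Elm (or its reverse).

Shortest round trip = 31 miles.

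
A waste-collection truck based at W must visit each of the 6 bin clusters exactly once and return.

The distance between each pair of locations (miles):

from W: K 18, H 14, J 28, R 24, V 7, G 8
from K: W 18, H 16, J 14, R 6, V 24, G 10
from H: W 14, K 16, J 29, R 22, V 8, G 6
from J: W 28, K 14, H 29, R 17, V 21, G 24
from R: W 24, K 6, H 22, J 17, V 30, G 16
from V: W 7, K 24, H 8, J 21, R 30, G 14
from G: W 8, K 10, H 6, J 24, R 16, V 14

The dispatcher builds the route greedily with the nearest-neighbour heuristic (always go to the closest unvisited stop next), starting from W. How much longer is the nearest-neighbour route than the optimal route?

Excess over optimum: 1 miles.

W: V=7, G=8, H=14, K=18, R=24, J=28 ⇒ V
V: H=8, G=14, J=21, K=24, R=30 ⇒ H
H: G=6, K=16, R=22, J=29 ⇒ G
G: K=10, R=16, J=24 ⇒ K
K: R=6, J=14 ⇒ R
R: J=17 ⇒ J
NN route W → V → H → G → K → R → J → W costs 82.
Optimal: W → H → G → K → R → J → V → W costs 81 (by enumerating all 360 distinct tours).
Excess = 82 − 81 = 1.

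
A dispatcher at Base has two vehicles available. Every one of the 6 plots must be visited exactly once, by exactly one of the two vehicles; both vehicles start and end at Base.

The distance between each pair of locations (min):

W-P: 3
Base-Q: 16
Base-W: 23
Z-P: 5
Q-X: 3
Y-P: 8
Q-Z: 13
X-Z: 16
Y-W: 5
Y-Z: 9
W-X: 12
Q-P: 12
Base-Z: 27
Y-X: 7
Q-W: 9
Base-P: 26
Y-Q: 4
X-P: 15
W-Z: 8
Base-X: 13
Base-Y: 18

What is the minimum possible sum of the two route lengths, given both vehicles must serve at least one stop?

Minimum combined distance: 86 min.

Check every non-empty split of the stops between the two vehicles; for each half take its own optimal tour:
  {Y} + {Q, W, X, Z, P}: 36 + 60 = 96
  {Q} + {Y, W, X, Z, P}: 32 + 60 = 92
  {Y, Q} + {W, X, Z, P}: 38 + 60 = 98
  {W} + {Y, Q, X, Z, P}: 46 + 60 = 106
  {Y, W} + {Q, X, Z, P}: 46 + 60 = 106
  {Q, W} + {Y, X, Z, P}: 48 + 60 = 108
  … (31 splits in total)
  {X} + {Y, Q, W, Z, P}: 26 + 60 = 86  ← best
Best: vehicle 1 Base → X → Base = 26; vehicle 2 Base → Y → W → P → Z → Q → Base = 60; combined 86.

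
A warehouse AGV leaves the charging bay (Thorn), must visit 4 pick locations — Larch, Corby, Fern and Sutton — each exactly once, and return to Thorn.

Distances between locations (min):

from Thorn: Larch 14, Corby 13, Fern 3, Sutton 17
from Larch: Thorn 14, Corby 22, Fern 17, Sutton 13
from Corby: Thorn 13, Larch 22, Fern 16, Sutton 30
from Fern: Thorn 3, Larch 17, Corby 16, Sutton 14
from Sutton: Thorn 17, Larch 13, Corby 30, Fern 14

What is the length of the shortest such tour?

There are 12 distinct closed tours to check (reversals are equivalent).
Thorn-Larch-Corby-Fern-Sutton-Thorn: 14+22+16+14+17 = 83
Thorn-Larch-Corby-Sutton-Fern-Thorn: 14+22+30+14+3 = 83
Thorn-Larch-Fern-Corby-Sutton-Thorn: 14+17+16+30+17 = 94
Thorn-Larch-Fern-Sutton-Corby-Thorn: 14+17+14+30+13 = 88
Thorn-Larch-Sutton-Corby-Fern-Thorn: 14+13+30+16+3 = 76
Thorn-Larch-Sutton-Fern-Corby-Thorn: 14+13+14+16+13 = 70
Thorn-Corby-Larch-Fern-Sutton-Thorn: 13+22+17+14+17 = 83
Thorn-Corby-Larch-Sutton-Fern-Thorn: 13+22+13+14+3 = 65
Thorn-Corby-Fern-Larch-Sutton-Thorn: 13+16+17+13+17 = 76
Thorn-Corby-Sutton-Larch-Fern-Thorn: 13+30+13+17+3 = 76
Thorn-Fern-Larch-Corby-Sutton-Thorn: 3+17+22+30+17 = 89
Thorn-Fern-Corby-Larch-Sutton-Thorn: 3+16+22+13+17 = 71
The minimum is 65.
One optimal route: Thorn → Corby → Larch → Sutton → Fern → Thorn (or its reverse).

Minimum total distance: 65 min.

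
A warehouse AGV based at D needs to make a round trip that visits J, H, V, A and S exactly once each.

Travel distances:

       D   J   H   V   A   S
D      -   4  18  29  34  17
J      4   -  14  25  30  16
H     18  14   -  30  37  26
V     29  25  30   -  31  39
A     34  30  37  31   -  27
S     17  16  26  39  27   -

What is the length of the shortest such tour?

There are 60 distinct closed tours to check (reversals are equivalent).
D → J → H → V → A → S → D: 4+14+30+31+27+17 = 123
D → J → H → V → S → A → D: 4+14+30+39+27+34 = 148
D → J → H → A → V → S → D: 4+14+37+31+39+17 = 142
D → J → H → A → S → V → D: 4+14+37+27+39+29 = 150
D → J → H → S → V → A → D: 4+14+26+39+31+34 = 148
D → J → H → S → A → V → D: 4+14+26+27+31+29 = 131
D → J → V → H → A → S → D: 4+25+30+37+27+17 = 140
D → J → V → H → S → A → D: 4+25+30+26+27+34 = 146
D → J → V → A → H → S → D: 4+25+31+37+26+17 = 140
D → J → V → A → S → H → D: 4+25+31+27+26+18 = 131
D → J → V → S → H → A → D: 4+25+39+26+37+34 = 165
D → J → V → S → A → H → D: 4+25+39+27+37+18 = 150
D → J → A → H → V → S → D: 4+30+37+30+39+17 = 157
D → J → A → H → S → V → D: 4+30+37+26+39+29 = 165
… (46 more)
The minimum is 123.
One optimal route: D → J → H → V → A → S → D (or its reverse).

Shortest round trip = 123.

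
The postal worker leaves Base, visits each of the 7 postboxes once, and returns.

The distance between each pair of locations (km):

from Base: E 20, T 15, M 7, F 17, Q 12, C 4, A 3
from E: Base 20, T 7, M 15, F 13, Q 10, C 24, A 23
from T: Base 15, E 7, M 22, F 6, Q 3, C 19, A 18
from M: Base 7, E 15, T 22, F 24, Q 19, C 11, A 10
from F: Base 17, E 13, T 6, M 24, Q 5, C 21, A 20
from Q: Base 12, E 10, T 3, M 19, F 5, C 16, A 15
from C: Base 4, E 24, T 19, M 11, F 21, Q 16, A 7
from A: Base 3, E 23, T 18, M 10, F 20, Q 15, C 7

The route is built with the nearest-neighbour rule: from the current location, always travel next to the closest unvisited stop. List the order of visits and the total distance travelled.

At Base the remaining stops are A 3, C 4, M 7, Q 12, T 15, F 17, E 20; go to A.
At A the remaining stops are C 7, M 10, Q 15, T 18, F 20, E 23; go to C.
At C the remaining stops are M 11, Q 16, T 19, F 21, E 24; go to M.
At M the remaining stops are E 15, Q 19, T 22, F 24; go to E.
At E the remaining stops are T 7, Q 10, F 13; go to T.
At T the remaining stops are Q 3, F 6; go to Q.
At Q the remaining stops are F 5; go to F.
Return F→Base: 17.
Total = 3 + 7 + 11 + 15 + 7 + 3 + 5 + 17 = 68.

68 km along Base → A → C → M → E → T → Q → F → Base.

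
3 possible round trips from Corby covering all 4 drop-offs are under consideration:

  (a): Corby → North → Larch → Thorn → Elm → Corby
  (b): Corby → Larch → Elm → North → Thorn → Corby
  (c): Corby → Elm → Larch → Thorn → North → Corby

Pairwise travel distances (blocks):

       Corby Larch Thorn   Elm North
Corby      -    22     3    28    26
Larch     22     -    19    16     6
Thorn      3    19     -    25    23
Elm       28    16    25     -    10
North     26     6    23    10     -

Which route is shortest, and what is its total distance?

(a): 26 + 6 + 19 + 25 + 28 = 104
(b): 22 + 16 + 10 + 23 + 3 = 74
(c): 28 + 16 + 19 + 23 + 26 = 112

Shortest is (b), total 74 blocks.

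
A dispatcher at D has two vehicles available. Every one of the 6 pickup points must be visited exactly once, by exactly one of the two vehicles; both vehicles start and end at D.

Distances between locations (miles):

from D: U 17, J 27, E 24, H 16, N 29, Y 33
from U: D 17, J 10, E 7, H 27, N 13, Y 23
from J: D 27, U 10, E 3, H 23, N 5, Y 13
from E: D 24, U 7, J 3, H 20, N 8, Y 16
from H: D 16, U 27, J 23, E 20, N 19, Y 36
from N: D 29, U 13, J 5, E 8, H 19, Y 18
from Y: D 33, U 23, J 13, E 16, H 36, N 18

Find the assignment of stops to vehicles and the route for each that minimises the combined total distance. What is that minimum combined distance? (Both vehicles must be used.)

115 miles — the smallest possible combined total.

There are 2^5 − 1 = 31 ways to divide the 6 stops into two non-empty groups. For each, the best each vehicle can do is its own shortest tour through its group:
  {U} + {J, E, H, N, Y}: 34 + 92 = 126
  {J} + {U, E, H, N, Y}: 54 + 93 = 147
  {U, J} + {E, H, N, Y}: 54 + 92 = 146
  {E} + {U, J, H, N, Y}: 48 + 93 = 141
  {U, E} + {J, H, N, Y}: 48 + 86 = 134
  {J, E} + {U, H, N, Y}: 54 + 93 = 147
  … (31 splits in total)
  {H} + {U, J, E, N, Y}: 32 + 83 = 115  ← best
Best: vehicle 1 D → H → D = 32; vehicle 2 D → U → E → J → N → Y → D = 83; combined 115.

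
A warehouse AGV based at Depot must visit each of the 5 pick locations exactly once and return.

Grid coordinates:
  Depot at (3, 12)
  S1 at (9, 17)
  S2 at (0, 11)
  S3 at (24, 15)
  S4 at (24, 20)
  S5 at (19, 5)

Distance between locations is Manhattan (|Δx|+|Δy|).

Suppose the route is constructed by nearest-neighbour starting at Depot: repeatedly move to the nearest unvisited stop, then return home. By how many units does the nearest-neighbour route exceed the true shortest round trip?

The nearest-neighbour route is 6 longer than optimal.

Depot: S2=4, S1=11, S5=23, S3=24, S4=29 ⇒ S2
S2: S1=15, S5=25, S3=28, S4=33 ⇒ S1
S1: S3=17, S4=18, S5=22 ⇒ S3
S3: S4=5, S5=15 ⇒ S4
S4: S5=20 ⇒ S5
NN route Depot → S2 → S1 → S3 → S4 → S5 → Depot costs 84.
Optimal: Depot → S1 → S4 → S3 → S5 → S2 → Depot costs 78 (by enumerating all 60 distinct tours).
Excess = 84 − 78 = 6.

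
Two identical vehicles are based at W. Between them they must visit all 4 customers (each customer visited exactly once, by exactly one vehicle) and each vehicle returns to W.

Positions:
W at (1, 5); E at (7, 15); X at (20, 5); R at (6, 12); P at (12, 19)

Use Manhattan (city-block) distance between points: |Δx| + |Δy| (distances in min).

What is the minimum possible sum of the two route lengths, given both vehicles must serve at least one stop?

There are 2^3 − 1 = 7 ways to divide the 4 stops into two non-empty groups. For each, the best each vehicle can do is its own shortest tour through its group:
  {E} + {X, R, P}: 32 + 66 = 98
  {X} + {E, R, P}: 38 + 50 = 88
  {E, X} + {R, P}: 58 + 50 = 108
  {R} + {E, X, P}: 24 + 66 = 90
  {E, R} + {X, P}: 32 + 66 = 98
  {X, R} + {E, P}: 52 + 50 = 102
  … (7 splits in total)
Best: vehicle 1 W → X → W = 38; vehicle 2 W → E → P → R → W = 50; combined 88.

Minimum combined distance: 88 min.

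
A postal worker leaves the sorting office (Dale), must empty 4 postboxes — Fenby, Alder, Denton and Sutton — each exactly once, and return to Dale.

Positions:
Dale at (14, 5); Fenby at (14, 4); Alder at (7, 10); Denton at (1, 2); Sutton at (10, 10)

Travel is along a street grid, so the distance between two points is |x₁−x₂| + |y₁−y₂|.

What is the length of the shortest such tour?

42 — the shortest possible round trip.

There are 12 distinct closed tours to check (reversals are equivalent).
Dale-Fenby-Alder-Denton-Sutton-Dale: 1+13+14+17+9 = 54
Dale-Fenby-Alder-Sutton-Denton-Dale: 1+13+3+17+16 = 50
Dale-Fenby-Denton-Alder-Sutton-Dale: 1+15+14+3+9 = 42
Dale-Fenby-Denton-Sutton-Alder-Dale: 1+15+17+3+12 = 48
Dale-Fenby-Sutton-Alder-Denton-Dale: 1+10+3+14+16 = 44
Dale-Fenby-Sutton-Denton-Alder-Dale: 1+10+17+14+12 = 54
Dale-Alder-Fenby-Denton-Sutton-Dale: 12+13+15+17+9 = 66
Dale-Alder-Fenby-Sutton-Denton-Dale: 12+13+10+17+16 = 68
Dale-Alder-Denton-Fenby-Sutton-Dale: 12+14+15+10+9 = 60
Dale-Alder-Sutton-Fenby-Denton-Dale: 12+3+10+15+16 = 56
Dale-Denton-Fenby-Alder-Sutton-Dale: 16+15+13+3+9 = 56
Dale-Denton-Alder-Fenby-Sutton-Dale: 16+14+13+10+9 = 62
The minimum is 42.
One optimal route: Dale → Fenby → Denton → Alder → Sutton → Dale (or its reverse).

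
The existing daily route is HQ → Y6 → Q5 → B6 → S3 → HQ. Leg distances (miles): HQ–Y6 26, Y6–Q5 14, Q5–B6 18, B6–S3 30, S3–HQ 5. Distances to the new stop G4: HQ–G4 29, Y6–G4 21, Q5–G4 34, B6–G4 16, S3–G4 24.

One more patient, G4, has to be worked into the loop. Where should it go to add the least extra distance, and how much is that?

Insertion cost between consecutive stops i–j is d(i,G4) + d(G4,j) − d(i,j):
  between HQ and Y6: 29 + 21 − 26 = 24
  between Y6 and Q5: 21 + 34 − 14 = 41
  between Q5 and B6: 34 + 16 − 18 = 32
  between B6 and S3: 16 + 24 − 30 = 10
  between S3 and HQ: 24 + 29 − 5 = 48
Cheapest insertion is between B6 and S3, adding 10.
New total = 93 + 10 = 103.

+10 miles — insert G4 between B6 and S3.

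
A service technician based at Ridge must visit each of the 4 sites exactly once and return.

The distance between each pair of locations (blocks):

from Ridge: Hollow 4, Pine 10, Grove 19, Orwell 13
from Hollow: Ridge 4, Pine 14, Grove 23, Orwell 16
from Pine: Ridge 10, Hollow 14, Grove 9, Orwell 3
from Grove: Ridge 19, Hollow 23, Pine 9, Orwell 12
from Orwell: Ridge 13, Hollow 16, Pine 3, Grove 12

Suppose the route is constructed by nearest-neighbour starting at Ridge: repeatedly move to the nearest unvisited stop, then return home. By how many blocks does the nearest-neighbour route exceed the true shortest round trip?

The nearest-neighbour route is 1 blocks longer than optimal.

From Ridge: Hollow=4, Pine=10, Orwell=13, Grove=19 → choose Hollow (4).
From Hollow: Pine=14, Orwell=16, Grove=23 → choose Pine (14).
From Pine: Orwell=3, Grove=9 → choose Orwell (3).
From Orwell: Grove=12 → choose Grove (12).
NN route Ridge → Hollow → Pine → Orwell → Grove → Ridge costs 52.
Optimal: Ridge → Hollow → Orwell → Pine → Grove → Ridge costs 51 (by enumerating all 12 distinct tours).
Excess = 52 − 51 = 1.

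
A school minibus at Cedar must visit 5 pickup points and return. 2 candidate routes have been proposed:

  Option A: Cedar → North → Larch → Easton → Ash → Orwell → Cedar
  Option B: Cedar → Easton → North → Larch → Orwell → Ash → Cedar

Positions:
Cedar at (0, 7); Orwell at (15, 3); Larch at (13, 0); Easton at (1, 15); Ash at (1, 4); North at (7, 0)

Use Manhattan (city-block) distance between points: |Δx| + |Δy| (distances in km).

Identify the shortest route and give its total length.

60 km — Option B is the shortest.

Option A: 14 + 6 + 27 + 11 + 15 + 19 = 92
Option B: 9 + 21 + 6 + 5 + 15 + 4 = 60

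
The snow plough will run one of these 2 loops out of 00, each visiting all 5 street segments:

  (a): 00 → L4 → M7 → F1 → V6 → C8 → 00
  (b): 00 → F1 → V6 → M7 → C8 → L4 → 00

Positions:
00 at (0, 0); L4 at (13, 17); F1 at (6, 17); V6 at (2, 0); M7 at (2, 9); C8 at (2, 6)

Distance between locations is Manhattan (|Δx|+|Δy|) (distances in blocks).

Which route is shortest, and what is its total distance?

Shortest is (a), total 96 blocks.

(a): 30 + 19 + 12 + 21 + 6 + 8 = 96
(b): 23 + 21 + 9 + 3 + 22 + 30 = 108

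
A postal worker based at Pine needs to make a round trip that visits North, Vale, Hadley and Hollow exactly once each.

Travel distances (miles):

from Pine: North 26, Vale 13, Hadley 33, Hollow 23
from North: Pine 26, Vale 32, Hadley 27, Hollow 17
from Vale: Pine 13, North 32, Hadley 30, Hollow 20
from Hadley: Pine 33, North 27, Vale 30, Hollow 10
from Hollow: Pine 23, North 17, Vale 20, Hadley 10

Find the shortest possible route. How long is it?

Pine → North → Vale → Hadley → Hollow → Pine: 26+32+30+10+23 = 121
Pine → North → Vale → Hollow → Hadley → Pine: 26+32+20+10+33 = 121
Pine → North → Hadley → Vale → Hollow → Pine: 26+27+30+20+23 = 126
Pine → North → Hadley → Hollow → Vale → Pine: 26+27+10+20+13 = 96
Pine → North → Hollow → Vale → Hadley → Pine: 26+17+20+30+33 = 126
Pine → North → Hollow → Hadley → Vale → Pine: 26+17+10+30+13 = 96
Pine → Vale → North → Hadley → Hollow → Pine: 13+32+27+10+23 = 105
Pine → Vale → North → Hollow → Hadley → Pine: 13+32+17+10+33 = 105
Pine → Vale → Hadley → North → Hollow → Pine: 13+30+27+17+23 = 110
Pine → Vale → Hollow → North → Hadley → Pine: 13+20+17+27+33 = 110
Pine → Hadley → North → Vale → Hollow → Pine: 33+27+32+20+23 = 135
Pine → Hadley → Vale → North → Hollow → Pine: 33+30+32+17+23 = 135
The minimum is 96.
One optimal route: Pine → North → Hadley → Hollow → Vale → Pine (or its reverse).

Minimum total distance: 96 miles.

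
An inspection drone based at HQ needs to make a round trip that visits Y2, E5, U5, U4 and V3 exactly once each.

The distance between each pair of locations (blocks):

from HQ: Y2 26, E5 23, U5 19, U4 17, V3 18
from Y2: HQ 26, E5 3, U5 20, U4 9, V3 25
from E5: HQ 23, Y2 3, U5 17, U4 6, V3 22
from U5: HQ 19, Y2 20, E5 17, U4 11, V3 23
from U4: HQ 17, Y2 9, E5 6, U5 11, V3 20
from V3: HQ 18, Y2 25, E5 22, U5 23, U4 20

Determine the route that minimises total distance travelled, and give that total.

82 blocks — the shortest possible round trip.

HQ → Y2 → E5 → U5 → U4 → V3 → HQ: 26+3+17+11+20+18 = 95
HQ → Y2 → E5 → U5 → V3 → U4 → HQ: 26+3+17+23+20+17 = 106
HQ → Y2 → E5 → U4 → U5 → V3 → HQ: 26+3+6+11+23+18 = 87
HQ → Y2 → E5 → U4 → V3 → U5 → HQ: 26+3+6+20+23+19 = 97
HQ → Y2 → E5 → V3 → U5 → U4 → HQ: 26+3+22+23+11+17 = 102
HQ → Y2 → E5 → V3 → U4 → U5 → HQ: 26+3+22+20+11+19 = 101
HQ → Y2 → U5 → E5 → U4 → V3 → HQ: 26+20+17+6+20+18 = 107
HQ → Y2 → U5 → E5 → V3 → U4 → HQ: 26+20+17+22+20+17 = 122
HQ → Y2 → U5 → U4 → E5 → V3 → HQ: 26+20+11+6+22+18 = 103
HQ → Y2 → U5 → U4 → V3 → E5 → HQ: 26+20+11+20+22+23 = 122
HQ → Y2 → U5 → V3 → E5 → U4 → HQ: 26+20+23+22+6+17 = 114
HQ → Y2 → U5 → V3 → U4 → E5 → HQ: 26+20+23+20+6+23 = 118
HQ → Y2 → U4 → E5 → U5 → V3 → HQ: 26+9+6+17+23+18 = 99
HQ → Y2 → U4 → E5 → V3 → U5 → HQ: 26+9+6+22+23+19 = 105
… (46 more)
HQ → U5 → U4 → Y2 → E5 → V3 → HQ: 19+11+9+3+22+18 = 82  ← best
The minimum is 82.
One optimal route: HQ → U5 → U4 → Y2 → E5 → V3 → HQ (or its reverse).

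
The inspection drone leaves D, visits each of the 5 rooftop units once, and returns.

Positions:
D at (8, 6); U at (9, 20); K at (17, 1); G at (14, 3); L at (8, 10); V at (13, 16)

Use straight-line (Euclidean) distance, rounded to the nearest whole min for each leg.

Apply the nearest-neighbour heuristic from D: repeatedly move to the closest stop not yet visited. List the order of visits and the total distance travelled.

D → [L:4 / G:7 / K:10 / V:11 / U:14] → L (4)
L → [V:8 / G:9 / U:10 / K:13] → V (8)
V → [U:6 / G:13 / K:16] → U (6)
U → [G:18 / K:21] → G (18)
G → [K:4] → K (4)
Return K→D: 10.
Total = 4 + 8 + 6 + 18 + 4 + 10 = 50.

Total distance 50 min via the nearest-neighbour route D → L → V → U → G → K → D.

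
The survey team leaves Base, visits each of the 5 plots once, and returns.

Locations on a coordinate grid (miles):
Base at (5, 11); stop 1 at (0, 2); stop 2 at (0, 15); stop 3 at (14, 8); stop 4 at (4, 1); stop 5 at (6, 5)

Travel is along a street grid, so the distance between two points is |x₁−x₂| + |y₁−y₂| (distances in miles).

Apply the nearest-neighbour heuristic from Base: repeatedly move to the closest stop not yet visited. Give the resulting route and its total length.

At Base the remaining stops are stop 5 7, stop 2 9, stop 4 11, stop 3 12, stop 1 14; go to stop 5.
At stop 5 the remaining stops are stop 4 6, stop 1 9, stop 3 11, stop 2 16; go to stop 4.
At stop 4 the remaining stops are stop 1 5, stop 3 17, stop 2 18; go to stop 1.
At stop 1 the remaining stops are stop 2 13, stop 3 20; go to stop 2.
At stop 2 the remaining stops are stop 3 21; go to stop 3.
Return stop 3→Base: 12.
Total = 7 + 6 + 5 + 13 + 21 + 12 = 64.

Total distance 64 miles via the nearest-neighbour route Base → stop 5 → stop 4 → stop 1 → stop 2 → stop 3 → Base.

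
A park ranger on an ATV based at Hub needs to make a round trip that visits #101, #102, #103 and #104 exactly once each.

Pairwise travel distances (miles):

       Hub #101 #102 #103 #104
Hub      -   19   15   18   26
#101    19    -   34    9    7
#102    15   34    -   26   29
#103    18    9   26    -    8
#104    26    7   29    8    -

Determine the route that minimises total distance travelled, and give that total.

Minimum total distance: 75 miles.

Hub - #101 - #102 - #103 - #104 - Hub: 19+34+26+8+26 = 113
Hub - #101 - #102 - #104 - #103 - Hub: 19+34+29+8+18 = 108
Hub - #101 - #103 - #102 - #104 - Hub: 19+9+26+29+26 = 109
Hub - #101 - #103 - #104 - #102 - Hub: 19+9+8+29+15 = 80
Hub - #101 - #104 - #102 - #103 - Hub: 19+7+29+26+18 = 99
Hub - #101 - #104 - #103 - #102 - Hub: 19+7+8+26+15 = 75
Hub - #102 - #101 - #103 - #104 - Hub: 15+34+9+8+26 = 92
Hub - #102 - #101 - #104 - #103 - Hub: 15+34+7+8+18 = 82
Hub - #102 - #103 - #101 - #104 - Hub: 15+26+9+7+26 = 83
Hub - #102 - #104 - #101 - #103 - Hub: 15+29+7+9+18 = 78
Hub - #103 - #101 - #102 - #104 - Hub: 18+9+34+29+26 = 116
Hub - #103 - #102 - #101 - #104 - Hub: 18+26+34+7+26 = 111
The minimum is 75.
One optimal route: Hub → #101 → #104 → #103 → #102 → Hub (or its reverse).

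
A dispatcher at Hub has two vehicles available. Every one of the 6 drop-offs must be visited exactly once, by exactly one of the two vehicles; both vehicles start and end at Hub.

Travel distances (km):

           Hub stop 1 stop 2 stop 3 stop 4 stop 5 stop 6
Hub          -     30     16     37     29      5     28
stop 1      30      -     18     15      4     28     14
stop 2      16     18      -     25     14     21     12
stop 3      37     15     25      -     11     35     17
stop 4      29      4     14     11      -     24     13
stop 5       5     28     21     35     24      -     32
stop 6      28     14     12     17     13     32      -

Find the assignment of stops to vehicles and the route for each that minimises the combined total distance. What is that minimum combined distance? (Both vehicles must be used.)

Try each way of splitting the stops between the two vehicles (each non-empty) and, for each split, find the best tour for each vehicle:
  {stop 1} + {stop 2, stop 3, stop 4, stop 5, stop 6}: 60 + 85 = 145
  {stop 2} + {stop 1, stop 3, stop 4, stop 5, stop 6}: 32 + 93 = 125
  {stop 1, stop 2} + {stop 3, stop 4, stop 5, stop 6}: 64 + 85 = 149
  {stop 3} + {stop 1, stop 2, stop 4, stop 5, stop 6}: 74 + 75 = 149
  {stop 1, stop 3} + {stop 2, stop 4, stop 5, stop 6}: 82 + 70 = 152
  {stop 2, stop 3} + {stop 1, stop 4, stop 5, stop 6}: 78 + 75 = 153
  … (31 splits in total)
  {stop 5} + {stop 1, stop 2, stop 3, stop 4, stop 6}: 10 + 90 = 100  ← best
Best: vehicle 1 Hub → stop 5 → Hub = 10; vehicle 2 Hub → stop 1 → stop 4 → stop 3 → stop 6 → stop 2 → Hub = 90; combined 100.

Minimum combined distance: 100 km.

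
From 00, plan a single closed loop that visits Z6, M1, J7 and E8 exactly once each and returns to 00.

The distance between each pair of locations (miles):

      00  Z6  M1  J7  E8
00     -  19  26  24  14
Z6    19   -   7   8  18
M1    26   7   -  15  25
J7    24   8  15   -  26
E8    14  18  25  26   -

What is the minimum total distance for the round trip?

00→Z6→M1→J7→E8→00: 19+7+15+26+14 = 81
00→Z6→M1→E8→J7→00: 19+7+25+26+24 = 101
00→Z6→J7→M1→E8→00: 19+8+15+25+14 = 81
00→Z6→J7→E8→M1→00: 19+8+26+25+26 = 104
00→Z6→E8→M1→J7→00: 19+18+25+15+24 = 101
00→Z6→E8→J7→M1→00: 19+18+26+15+26 = 104
00→M1→Z6→J7→E8→00: 26+7+8+26+14 = 81
00→M1→Z6→E8→J7→00: 26+7+18+26+24 = 101
00→M1→J7→Z6→E8→00: 26+15+8+18+14 = 81
00→M1→E8→Z6→J7→00: 26+25+18+8+24 = 101
00→J7→Z6→M1→E8→00: 24+8+7+25+14 = 78
00→J7→M1→Z6→E8→00: 24+15+7+18+14 = 78
The minimum is 78.
One optimal route: 00 → J7 → Z6 → M1 → E8 → 00 (or its reverse).

Minimum total distance: 78 miles.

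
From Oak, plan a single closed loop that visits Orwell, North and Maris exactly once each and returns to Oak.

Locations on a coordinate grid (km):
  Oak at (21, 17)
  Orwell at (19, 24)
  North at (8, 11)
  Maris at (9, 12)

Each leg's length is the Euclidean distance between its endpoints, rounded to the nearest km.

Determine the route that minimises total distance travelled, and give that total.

Oak - Orwell - North - Maris - Oak: 7+17+1+13 = 38
Oak - Orwell - Maris - North - Oak: 7+16+1+14 = 38
Oak - North - Orwell - Maris - Oak: 14+17+16+13 = 60
The minimum is 38.
One optimal route: Oak → Orwell → North → Maris → Oak (or its reverse).

Shortest round trip = 38 km.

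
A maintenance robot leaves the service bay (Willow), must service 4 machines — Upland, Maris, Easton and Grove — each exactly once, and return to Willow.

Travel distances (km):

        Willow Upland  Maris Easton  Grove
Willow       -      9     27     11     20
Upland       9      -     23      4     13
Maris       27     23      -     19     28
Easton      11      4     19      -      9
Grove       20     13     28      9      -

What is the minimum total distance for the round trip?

Willow-Upland-Maris-Easton-Grove-Willow: 9+23+19+9+20 = 80
Willow-Upland-Maris-Grove-Easton-Willow: 9+23+28+9+11 = 80
Willow-Upland-Easton-Maris-Grove-Willow: 9+4+19+28+20 = 80
Willow-Upland-Easton-Grove-Maris-Willow: 9+4+9+28+27 = 77
Willow-Upland-Grove-Maris-Easton-Willow: 9+13+28+19+11 = 80
Willow-Upland-Grove-Easton-Maris-Willow: 9+13+9+19+27 = 77
Willow-Maris-Upland-Easton-Grove-Willow: 27+23+4+9+20 = 83
Willow-Maris-Upland-Grove-Easton-Willow: 27+23+13+9+11 = 83
Willow-Maris-Easton-Upland-Grove-Willow: 27+19+4+13+20 = 83
Willow-Maris-Grove-Upland-Easton-Willow: 27+28+13+4+11 = 83
Willow-Easton-Upland-Maris-Grove-Willow: 11+4+23+28+20 = 86
Willow-Easton-Maris-Upland-Grove-Willow: 11+19+23+13+20 = 86
The minimum is 77.
One optimal route: Willow → Upland → Easton → Grove → Maris → Willow (or its reverse).

Shortest round trip = 77 km.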